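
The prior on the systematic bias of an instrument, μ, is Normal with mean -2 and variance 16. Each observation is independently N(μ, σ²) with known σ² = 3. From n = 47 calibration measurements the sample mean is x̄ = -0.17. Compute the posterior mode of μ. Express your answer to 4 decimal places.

n = 47, x̄ = -0.17.
For a Normal prior and Normal likelihood with known variance, the posterior is Normal; its mode equals its mean, the precision-weighted average.
Prior precision 1/σ₀² = 1/16 = 0.0625; data precision n/σ² = 47/3.
μ̂ = (0.0625·(-2) + (47/3)·(-0.17)) / (0.0625 + 47/3) = (-1673/600)/(755/48) = -3346/18875 ≈ -0.1773.

μ̂_MAP = -0.1773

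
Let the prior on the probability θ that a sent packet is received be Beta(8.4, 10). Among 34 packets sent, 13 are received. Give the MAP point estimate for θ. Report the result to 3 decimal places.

θ̂_MAP = 0.405

Prior: Beta(8.4, 10).
Data: 13 successes in 34 trials. The binomial likelihood contributes θ^13(1−θ)^21, so the posterior is Beta(8.4+13, 10+21) = Beta(21.4, 31).
For Beta(a, b) with a, b > 1 the mode is (a−1)/(a+b−2) = 20.4/50.4 ≈ 0.405.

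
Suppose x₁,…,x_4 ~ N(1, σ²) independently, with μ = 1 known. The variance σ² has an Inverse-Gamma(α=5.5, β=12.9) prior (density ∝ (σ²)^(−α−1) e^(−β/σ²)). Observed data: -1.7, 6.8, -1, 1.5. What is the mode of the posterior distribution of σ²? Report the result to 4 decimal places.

σ̂²_MAP = 4.1753

Sum of squared deviations about the known mean: SS = (-1.7−1)² + (6.8−1)² + (-1−1)² + (1.5−1)² = 45.18.
The Normal likelihood contributes (σ²)^(−n/2) exp(−SS/(2σ²)), so the posterior is Inverse-Gamma(α + n/2, β + SS/2) = Inverse-Gamma(7.5, 35.49).
The mode of Inverse-Gamma(a, b) is b/(a+1) = 35.49/8.5 ≈ 4.1753.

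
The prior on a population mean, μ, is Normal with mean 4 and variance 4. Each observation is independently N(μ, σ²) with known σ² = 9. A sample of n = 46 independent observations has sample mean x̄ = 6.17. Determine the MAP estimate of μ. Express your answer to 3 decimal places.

n = 46, x̄ = 6.17.
For a Normal prior and Normal likelihood with known variance, the posterior is Normal; its mode equals its mean, the precision-weighted average.
Prior precision 1/σ₀² = 1/4 = 0.25; data precision n/σ² = 46/9.
μ̂ = (0.25·4 + (46/9)·6.17) / (0.25 + 46/9) = (14641/450)/(193/36) = 29282/4825 ≈ 6.069.

μ̂_MAP = 6.069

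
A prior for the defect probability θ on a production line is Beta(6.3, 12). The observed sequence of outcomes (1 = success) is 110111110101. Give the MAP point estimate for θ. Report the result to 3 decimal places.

θ̂_MAP = 0.505

Prior: Beta(6.3, 12).
Data: 9 successes in 12 trials (from the sequence). The binomial likelihood contributes θ^9(1−θ)^3, so the posterior is Beta(6.3+9, 12+3) = Beta(15.3, 15).
For Beta(a, b) with a, b > 1 the mode is (a−1)/(a+b−2) = 14.3/28.3 ≈ 0.505.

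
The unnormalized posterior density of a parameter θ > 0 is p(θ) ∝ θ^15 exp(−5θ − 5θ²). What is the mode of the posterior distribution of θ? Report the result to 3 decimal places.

θ̂_MAP = 1.000

ℓ'(θ) = 15/θ − 5 − 10θ. Setting this to zero and multiplying by θ: 10θ² + 5θ − 15 = 0.
θ = (−5 + √(5² + 4·10·15)) / (2·10) = (−5 + √625) / 20 = (−5 + 25)/20 = 1.
ℓ''(θ) = −15/θ² − 10 < 0, confirming a maximum.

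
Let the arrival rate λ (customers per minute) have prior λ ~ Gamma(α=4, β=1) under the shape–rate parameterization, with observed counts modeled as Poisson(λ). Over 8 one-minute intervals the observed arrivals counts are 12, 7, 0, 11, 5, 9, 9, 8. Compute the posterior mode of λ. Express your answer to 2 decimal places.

Σxᵢ = 12+7+0+11+5+9+9+8 = 61, with n = 8.
Posterior ∝ λ^3e^(−1λ) · λ^61e^(−8λ) = λ^64e^(−9λ), i.e. Gamma(shape=65, rate=9).
The mode of a Gamma(a, b) with a ≥ 1 (shape–rate) is (a−1)/b = 64/9 ≈ 7.11.

λ̂_MAP = 7.11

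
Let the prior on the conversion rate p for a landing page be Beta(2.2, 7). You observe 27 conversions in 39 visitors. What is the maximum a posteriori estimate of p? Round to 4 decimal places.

Prior: Beta(2.2, 7).
Data: 27 successes in 39 trials. The binomial likelihood contributes p^27(1−p)^12, so the posterior is Beta(2.2+27, 7+12) = Beta(29.2, 19).
For Beta(a, b) with a, b > 1 the mode is (a−1)/(a+b−2) = 28.2/46.2 ≈ 0.6104.

p̂_MAP = 0.6104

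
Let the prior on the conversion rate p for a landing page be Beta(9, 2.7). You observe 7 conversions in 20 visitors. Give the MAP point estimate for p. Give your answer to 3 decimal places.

Prior: Beta(9, 2.7).
Data: 7 successes in 20 trials. The binomial likelihood contributes p^7(1−p)^13, so the posterior is Beta(9+7, 2.7+13) = Beta(16, 15.7).
For Beta(a, b) with a, b > 1 the mode is (a−1)/(a+b−2) = 15/29.7 ≈ 0.505.

p̂_MAP = 0.505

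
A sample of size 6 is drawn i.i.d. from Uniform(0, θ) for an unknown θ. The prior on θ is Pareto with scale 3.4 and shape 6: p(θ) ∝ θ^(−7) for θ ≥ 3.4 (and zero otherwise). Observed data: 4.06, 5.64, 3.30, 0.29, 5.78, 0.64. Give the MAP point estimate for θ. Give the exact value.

θ̂_MAP = 5.78

The Uniform(0, θ) likelihood is θ^(−n) for θ ≥ max(xᵢ), zero otherwise. Here max(xᵢ) = 5.78.
Posterior ∝ θ^(−7) · θ^(−6) = θ^(−13) on θ ≥ max(3.4, 5.78) = 5.78.
This density is strictly decreasing in θ, so the posterior mode lies at the lower boundary of the support.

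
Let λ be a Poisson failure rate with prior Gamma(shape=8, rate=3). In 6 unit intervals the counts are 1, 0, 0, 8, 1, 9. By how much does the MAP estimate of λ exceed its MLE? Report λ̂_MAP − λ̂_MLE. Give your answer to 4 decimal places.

MAP − MLE = -0.2778

Σxᵢ = 19. Posterior is Gamma(27, 9); MAP = (27−1)/9 = 26/9 ≈ 2.88889.
MLE = x̄ = 19/6 ≈ 3.16667.
Difference = 26/9 − 19/6 = -5/18 ≈ -0.2778.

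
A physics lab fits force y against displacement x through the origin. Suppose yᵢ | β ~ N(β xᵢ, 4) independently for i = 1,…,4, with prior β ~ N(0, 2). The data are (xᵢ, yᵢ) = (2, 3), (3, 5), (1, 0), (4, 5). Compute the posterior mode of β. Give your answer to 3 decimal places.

β̂_MAP = 1.281

log p(β | y) = −Σ(yᵢ − βxᵢ)²/(2·4) − β²/(2·2) + const.
Setting the derivative to zero: Σxᵢ(yᵢ − βxᵢ)/4 − β/2 = 0, so β = Σxᵢyᵢ / (Σxᵢ² + σ²/τ²).
Σxᵢyᵢ = 2·3 + 3·5 + 1·0 + 4·5 = 41; Σxᵢ² = 30; σ²/τ² = 2.
β̂_MAP = 41 / (30 + 2) = 41/32 ≈ 1.281.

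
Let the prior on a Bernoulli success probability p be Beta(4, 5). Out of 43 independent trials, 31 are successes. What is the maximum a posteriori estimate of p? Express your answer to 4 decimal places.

Prior: Beta(4, 5).
Data: 31 successes in 43 trials. The binomial likelihood contributes p^31(1−p)^12, so the posterior is Beta(4+31, 5+12) = Beta(35, 17).
For Beta(a, b) with a, b > 1 the mode is (a−1)/(a+b−2) = 34/50 ≈ 0.6800.

p̂_MAP = 0.6800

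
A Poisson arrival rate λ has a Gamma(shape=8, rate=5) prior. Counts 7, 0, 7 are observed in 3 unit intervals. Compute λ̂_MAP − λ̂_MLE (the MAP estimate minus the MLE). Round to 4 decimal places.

Σxᵢ = 14. Posterior is Gamma(22, 8); MAP = (22−1)/8 = 21/8 ≈ 2.62500.
MLE = x̄ = 14/3 ≈ 4.66667.
Difference = 21/8 − 14/3 = -49/24 ≈ -2.0417.

MAP − MLE = -2.0417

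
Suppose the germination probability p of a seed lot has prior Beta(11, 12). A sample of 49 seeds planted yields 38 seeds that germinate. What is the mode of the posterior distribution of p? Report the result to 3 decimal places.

p̂_MAP = 0.686

Prior: Beta(11, 12).
Data: 38 successes in 49 trials. The binomial likelihood contributes p^38(1−p)^11, so the posterior is Beta(11+38, 12+11) = Beta(49, 23).
For Beta(a, b) with a, b > 1 the mode is (a−1)/(a+b−2) = 48/70 ≈ 0.686.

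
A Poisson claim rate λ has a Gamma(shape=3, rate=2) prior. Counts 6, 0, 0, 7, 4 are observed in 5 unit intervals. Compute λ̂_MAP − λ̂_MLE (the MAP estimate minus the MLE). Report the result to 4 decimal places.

Σxᵢ = 17. Posterior is Gamma(20, 7); MAP = (20−1)/7 = 19/7 ≈ 2.71429.
MLE = x̄ = 17/5 ≈ 3.40000.
Difference = 19/7 − 17/5 = -24/35 ≈ -0.6857.

MAP − MLE = -0.6857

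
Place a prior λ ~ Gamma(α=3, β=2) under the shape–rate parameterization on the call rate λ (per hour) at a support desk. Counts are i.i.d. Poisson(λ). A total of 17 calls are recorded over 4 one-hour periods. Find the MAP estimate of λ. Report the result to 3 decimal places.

λ̂_MAP = 3.167

Σxᵢ = 17, n = 4.
Posterior ∝ λ^2e^(−2λ) · λ^17e^(−4λ) = λ^19e^(−6λ), i.e. Gamma(shape=20, rate=6).
The mode of a Gamma(a, b) with a ≥ 1 (shape–rate) is (a−1)/b = 19/6 ≈ 3.167.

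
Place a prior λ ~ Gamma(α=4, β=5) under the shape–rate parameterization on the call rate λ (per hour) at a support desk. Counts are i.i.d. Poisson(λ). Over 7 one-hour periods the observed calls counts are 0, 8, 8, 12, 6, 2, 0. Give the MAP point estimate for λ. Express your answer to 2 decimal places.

λ̂_MAP = 3.25

Σxᵢ = 0+8+8+12+6+2+0 = 36, with n = 7.
Posterior ∝ λ^3e^(−5λ) · λ^36e^(−7λ) = λ^39e^(−12λ), i.e. Gamma(shape=40, rate=12).
The mode of a Gamma(a, b) with a ≥ 1 (shape–rate) is (a−1)/b = 39/12 ≈ 3.25.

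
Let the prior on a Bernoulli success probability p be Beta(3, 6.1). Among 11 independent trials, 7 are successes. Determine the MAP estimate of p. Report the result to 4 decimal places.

Prior: Beta(3, 6.1).
Data: 7 successes in 11 trials. The binomial likelihood contributes p^7(1−p)^4, so the posterior is Beta(3+7, 6.1+4) = Beta(10, 10.1).
For Beta(a, b) with a, b > 1 the mode is (a−1)/(a+b−2) = 9/18.1 ≈ 0.4972.

p̂_MAP = 0.4972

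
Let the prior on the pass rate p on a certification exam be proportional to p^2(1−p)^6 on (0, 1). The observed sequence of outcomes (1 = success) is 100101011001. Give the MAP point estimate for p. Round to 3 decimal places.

The prior density ∝ p^2(1−p)^6 is the kernel of Beta(3, 7).
Data: 6 successes in 12 trials (from the sequence). The binomial likelihood contributes p^6(1−p)^6, so the posterior is Beta(3+6, 7+6) = Beta(9, 13).
For Beta(a, b) with a, b > 1 the mode is (a−1)/(a+b−2) = 8/20 ≈ 0.400.

p̂_MAP = 0.400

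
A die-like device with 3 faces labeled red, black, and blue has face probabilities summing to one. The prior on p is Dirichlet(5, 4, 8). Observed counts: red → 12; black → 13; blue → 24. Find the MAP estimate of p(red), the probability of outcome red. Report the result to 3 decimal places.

The posterior is Dirichlet(αᵢ + nᵢ) = Dirichlet(17, 17, 32).
For a Dirichlet(a₁,…,a_K) with all aᵢ > 1, the mode has j-th component (aⱼ − 1)/(Σaᵢ − K).
Here Σaᵢ = 66 and K = 3, so p(red) = (17 − 1)/(66 − 3) = 16/63 ≈ 0.254.

MAP estimate of p(red) = 0.254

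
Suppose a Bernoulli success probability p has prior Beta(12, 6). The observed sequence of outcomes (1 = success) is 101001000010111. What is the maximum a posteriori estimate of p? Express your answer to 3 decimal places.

Prior: Beta(12, 6).
Data: 7 successes in 15 trials (from the sequence). The binomial likelihood contributes p^7(1−p)^8, so the posterior is Beta(12+7, 6+8) = Beta(19, 14).
For Beta(a, b) with a, b > 1 the mode is (a−1)/(a+b−2) = 18/31 ≈ 0.581.

p̂_MAP = 0.581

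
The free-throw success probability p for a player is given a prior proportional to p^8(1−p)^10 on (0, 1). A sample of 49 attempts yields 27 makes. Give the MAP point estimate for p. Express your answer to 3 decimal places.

The prior density ∝ p^8(1−p)^10 is the kernel of Beta(9, 11).
Data: 27 successes in 49 trials. The binomial likelihood contributes p^27(1−p)^22, so the posterior is Beta(9+27, 11+22) = Beta(36, 33).
For Beta(a, b) with a, b > 1 the mode is (a−1)/(a+b−2) = 35/67 ≈ 0.522.

p̂_MAP = 0.522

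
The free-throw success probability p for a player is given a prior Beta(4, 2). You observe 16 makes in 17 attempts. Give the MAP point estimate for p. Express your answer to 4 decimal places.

Prior: Beta(4, 2).
Data: 16 successes in 17 trials. The binomial likelihood contributes p^16(1−p)^1, so the posterior is Beta(4+16, 2+1) = Beta(20, 3).
For Beta(a, b) with a, b > 1 the mode is (a−1)/(a+b−2) = 19/21 ≈ 0.9048.

p̂_MAP = 0.9048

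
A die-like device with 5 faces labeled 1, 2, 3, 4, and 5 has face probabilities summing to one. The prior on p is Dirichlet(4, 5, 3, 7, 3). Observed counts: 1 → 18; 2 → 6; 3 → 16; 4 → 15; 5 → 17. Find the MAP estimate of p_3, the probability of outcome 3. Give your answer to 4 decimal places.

The posterior is Dirichlet(αᵢ + nᵢ) = Dirichlet(22, 11, 19, 22, 20).
For a Dirichlet(a₁,…,a_K) with all aᵢ > 1, the mode has j-th component (aⱼ − 1)/(Σaᵢ − K).
Here Σaᵢ = 94 and K = 5, so p_3 = (19 − 1)/(94 − 5) = 18/89 ≈ 0.2022.

MAP estimate: 0.2022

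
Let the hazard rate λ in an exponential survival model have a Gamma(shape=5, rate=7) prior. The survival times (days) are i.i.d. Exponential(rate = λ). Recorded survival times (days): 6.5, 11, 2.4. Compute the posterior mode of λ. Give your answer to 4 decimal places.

The Exponential(rate=λ) likelihood is ∝ λ^n e^(−λΣtᵢ). Here n = 3 and Σtᵢ = 6.5 + 11 + 2.4 = 19.9.
Posterior ∝ λ^4e^(−7λ) · λ^3e^(−19.9λ) = λ^7e^(−26.9λ), i.e. Gamma(8, 26.9).
Mode = (a−1)/b = 7/26.9 ≈ 0.2602.

λ̂_MAP = 0.2602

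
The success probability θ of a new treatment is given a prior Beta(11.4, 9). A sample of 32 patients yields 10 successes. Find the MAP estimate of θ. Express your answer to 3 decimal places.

θ̂_MAP = 0.405

Prior: Beta(11.4, 9).
Data: 10 successes in 32 trials. The binomial likelihood contributes θ^10(1−θ)^22, so the posterior is Beta(11.4+10, 9+22) = Beta(21.4, 31).
For Beta(a, b) with a, b > 1 the mode is (a−1)/(a+b−2) = 20.4/50.4 ≈ 0.405.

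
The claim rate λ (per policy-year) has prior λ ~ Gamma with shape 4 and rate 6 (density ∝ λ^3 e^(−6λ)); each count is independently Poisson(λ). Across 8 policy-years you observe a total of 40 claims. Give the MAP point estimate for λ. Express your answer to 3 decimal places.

λ̂_MAP = 3.071

Σxᵢ = 40, n = 8.
Posterior ∝ λ^3e^(−6λ) · λ^40e^(−8λ) = λ^43e^(−14λ), i.e. Gamma(shape=44, rate=14).
The mode of a Gamma(a, b) with a ≥ 1 (shape–rate) is (a−1)/b = 43/14 ≈ 3.071.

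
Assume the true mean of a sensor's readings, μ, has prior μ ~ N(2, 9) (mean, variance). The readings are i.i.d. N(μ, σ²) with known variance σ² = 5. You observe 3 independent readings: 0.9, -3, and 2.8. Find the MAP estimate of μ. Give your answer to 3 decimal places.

n = 3; x̄ = (0.9 + (-3) + 2.8)/3 = 0.7/3 = 7/30 ≈ 0.2333.
For a Normal prior and Normal likelihood with known variance, the posterior is Normal; its mode equals its mean, the precision-weighted average.
Prior precision 1/σ₀² = 1/9; data precision n/σ² = 3/5 = 0.6.
μ̂ = ((1/9)·2 + 0.6·(7/30)) / (1/9 + 0.6) = (163/450)/(32/45) = 0.509375 ≈ 0.509.

μ̂_MAP = 0.509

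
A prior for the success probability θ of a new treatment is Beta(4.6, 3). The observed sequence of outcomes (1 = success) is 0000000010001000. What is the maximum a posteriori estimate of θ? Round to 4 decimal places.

θ̂_MAP = 0.2593

Prior: Beta(4.6, 3).
Data: 2 successes in 16 trials (from the sequence). The binomial likelihood contributes θ^2(1−θ)^14, so the posterior is Beta(4.6+2, 3+14) = Beta(6.6, 17).
For Beta(a, b) with a, b > 1 the mode is (a−1)/(a+b−2) = 5.6/21.6 ≈ 0.2593.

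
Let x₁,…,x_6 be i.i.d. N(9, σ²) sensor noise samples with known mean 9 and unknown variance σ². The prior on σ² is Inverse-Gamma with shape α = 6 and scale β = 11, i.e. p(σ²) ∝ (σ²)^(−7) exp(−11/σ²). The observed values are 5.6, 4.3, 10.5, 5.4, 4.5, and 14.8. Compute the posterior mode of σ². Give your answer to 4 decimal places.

σ̂²_MAP = 6.2375

Sum of squared deviations about the known mean: SS = (5.6−9)² + (4.3−9)² + (10.5−9)² + (5.4−9)² + (4.5−9)² + (14.8−9)² = 102.75.
The Normal likelihood contributes (σ²)^(−n/2) exp(−SS/(2σ²)), so the posterior is Inverse-Gamma(α + n/2, β + SS/2) = Inverse-Gamma(9, 62.375).
The mode of Inverse-Gamma(a, b) is b/(a+1) = 62.375/10 ≈ 6.2375.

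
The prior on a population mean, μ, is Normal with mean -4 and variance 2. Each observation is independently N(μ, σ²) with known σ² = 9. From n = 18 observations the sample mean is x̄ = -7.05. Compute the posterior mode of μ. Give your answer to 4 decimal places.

n = 18, x̄ = -7.05.
For a Normal prior and Normal likelihood with known variance, the posterior is Normal; its mode equals its mean, the precision-weighted average.
Prior precision 1/σ₀² = 1/2 = 0.5; data precision n/σ² = 18/9 = 2.
μ̂ = (0.5·(-4) + 2·(-7.05)) / (0.5 + 2) = (-16.1)/2.5 = -6.4400.

μ̂_MAP = -6.4400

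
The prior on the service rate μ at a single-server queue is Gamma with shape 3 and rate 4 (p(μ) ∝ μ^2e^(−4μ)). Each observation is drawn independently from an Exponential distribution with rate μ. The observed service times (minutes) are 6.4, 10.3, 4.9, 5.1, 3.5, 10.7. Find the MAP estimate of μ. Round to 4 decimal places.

μ̂_MAP = 0.1782

The Exponential(rate=μ) likelihood is ∝ μ^n e^(−μΣtᵢ). Here n = 6 and Σtᵢ = 6.4 + 10.3 + 4.9 + 5.1 + 3.5 + 10.7 = 40.9.
Posterior ∝ μ^2e^(−4μ) · μ^6e^(−40.9μ) = μ^8e^(−44.9μ), i.e. Gamma(9, 44.9).
Mode = (a−1)/b = 8/44.9 ≈ 0.1782.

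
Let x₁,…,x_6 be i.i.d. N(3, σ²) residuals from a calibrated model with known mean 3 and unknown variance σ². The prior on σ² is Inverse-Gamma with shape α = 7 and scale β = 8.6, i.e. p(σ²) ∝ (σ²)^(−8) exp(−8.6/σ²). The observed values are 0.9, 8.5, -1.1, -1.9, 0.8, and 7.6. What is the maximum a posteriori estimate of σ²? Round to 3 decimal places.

Sum of squared deviations about the known mean: SS = (0.9−3)² + (8.5−3)² + (-1.1−3)² + (-1.9−3)² + (0.8−3)² + (7.6−3)² = 101.48.
The Normal likelihood contributes (σ²)^(−n/2) exp(−SS/(2σ²)), so the posterior is Inverse-Gamma(α + n/2, β + SS/2) = Inverse-Gamma(10, 59.34).
The mode of Inverse-Gamma(a, b) is b/(a+1) = 59.34/11 ≈ 5.395.

σ̂²_MAP = 5.395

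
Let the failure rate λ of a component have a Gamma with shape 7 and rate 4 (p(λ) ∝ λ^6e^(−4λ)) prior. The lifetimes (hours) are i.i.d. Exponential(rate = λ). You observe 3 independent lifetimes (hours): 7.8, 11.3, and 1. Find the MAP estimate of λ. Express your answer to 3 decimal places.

The Exponential(rate=λ) likelihood is ∝ λ^n e^(−λΣtᵢ). Here n = 3 and Σtᵢ = 7.8 + 11.3 + 1 = 20.1.
Posterior ∝ λ^6e^(−4λ) · λ^3e^(−20.1λ) = λ^9e^(−24.1λ), i.e. Gamma(10, 24.1).
Mode = (a−1)/b = 9/24.1 ≈ 0.373.

λ̂_MAP = 0.373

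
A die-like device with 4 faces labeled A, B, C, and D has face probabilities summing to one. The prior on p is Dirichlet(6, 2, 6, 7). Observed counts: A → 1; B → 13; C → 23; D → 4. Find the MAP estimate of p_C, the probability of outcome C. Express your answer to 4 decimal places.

MAP estimate of p_C = 0.4828

The posterior is Dirichlet(αᵢ + nᵢ) = Dirichlet(7, 15, 29, 11).
For a Dirichlet(a₁,…,a_K) with all aᵢ > 1, the mode has j-th component (aⱼ − 1)/(Σaᵢ − K).
Here Σaᵢ = 62 and K = 4, so p_C = (29 − 1)/(62 − 4) = 28/58 ≈ 0.4828.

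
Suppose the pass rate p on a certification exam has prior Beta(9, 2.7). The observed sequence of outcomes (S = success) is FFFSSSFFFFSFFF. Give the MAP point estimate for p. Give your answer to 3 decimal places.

Prior: Beta(9, 2.7).
Data: 4 successes in 14 trials (from the sequence). The binomial likelihood contributes p^4(1−p)^10, so the posterior is Beta(9+4, 2.7+10) = Beta(13, 12.7).
For Beta(a, b) with a, b > 1 the mode is (a−1)/(a+b−2) = 12/23.7 ≈ 0.506.

p̂_MAP = 0.506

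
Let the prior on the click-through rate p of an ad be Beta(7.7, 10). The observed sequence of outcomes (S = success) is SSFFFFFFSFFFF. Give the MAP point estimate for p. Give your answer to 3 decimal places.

Prior: Beta(7.7, 10).
Data: 3 successes in 13 trials (from the sequence). The binomial likelihood contributes p^3(1−p)^10, so the posterior is Beta(7.7+3, 10+10) = Beta(10.7, 20).
For Beta(a, b) with a, b > 1 the mode is (a−1)/(a+b−2) = 9.7/28.7 ≈ 0.338.

p̂_MAP = 0.338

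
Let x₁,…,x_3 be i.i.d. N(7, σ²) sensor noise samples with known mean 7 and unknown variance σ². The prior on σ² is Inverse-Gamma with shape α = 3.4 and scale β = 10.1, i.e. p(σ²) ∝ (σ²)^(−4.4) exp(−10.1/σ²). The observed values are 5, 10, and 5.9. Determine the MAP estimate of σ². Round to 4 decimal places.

Sum of squared deviations about the known mean: SS = (5−7)² + (10−7)² + (5.9−7)² = 14.21.
The Normal likelihood contributes (σ²)^(−n/2) exp(−SS/(2σ²)), so the posterior is Inverse-Gamma(α + n/2, β + SS/2) = Inverse-Gamma(4.9, 17.205).
The mode of Inverse-Gamma(a, b) is b/(a+1) = 17.205/5.9 ≈ 2.9161.

σ̂²_MAP = 2.9161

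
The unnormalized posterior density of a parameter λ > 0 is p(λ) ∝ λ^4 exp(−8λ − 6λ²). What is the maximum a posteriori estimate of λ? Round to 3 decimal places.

λ̂_MAP = 0.333

ℓ'(λ) = 4/λ − 8 − 12λ. Setting this to zero and multiplying by λ: 12λ² + 8λ − 4 = 0.
λ = (−8 + √(8² + 4·12·4)) / (2·12) = (−8 + √256) / 24 = (−8 + 16)/24 = 1/3.
ℓ''(λ) = −4/λ² − 12 < 0, confirming a maximum.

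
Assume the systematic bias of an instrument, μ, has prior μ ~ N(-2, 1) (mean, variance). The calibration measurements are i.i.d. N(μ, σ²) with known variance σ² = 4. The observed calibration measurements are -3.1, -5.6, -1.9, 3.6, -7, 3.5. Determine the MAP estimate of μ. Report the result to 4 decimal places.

n = 6; x̄ = ((-3.1) + (-5.6) + (-1.9) + 3.6 + (-7) + 3.5)/6 = -10.5/6 = -1.75.
For a Normal prior and Normal likelihood with known variance, the posterior is Normal; its mode equals its mean, the precision-weighted average.
Prior precision 1/σ₀² = 1/1 = 1; data precision n/σ² = 6/4 = 1.5.
μ̂ = (1·(-2) + 1.5·(-1.75)) / (1 + 1.5) = (-4.625)/2.5 = -1.8500.

μ̂_MAP = -1.8500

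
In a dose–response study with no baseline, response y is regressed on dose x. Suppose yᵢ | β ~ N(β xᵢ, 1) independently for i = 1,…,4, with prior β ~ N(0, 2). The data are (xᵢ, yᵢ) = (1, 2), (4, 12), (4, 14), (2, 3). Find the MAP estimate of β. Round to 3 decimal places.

β̂_MAP = 2.987

log p(β | y) = −Σ(yᵢ − βxᵢ)²/(2·1) − β²/(2·2) + const.
Setting the derivative to zero: Σxᵢ(yᵢ − βxᵢ)/1 − β/2 = 0, so β = Σxᵢyᵢ / (Σxᵢ² + σ²/τ²).
Σxᵢyᵢ = 1·2 + 4·12 + 4·14 + 2·3 = 112; Σxᵢ² = 37; σ²/τ² = 0.5.
β̂_MAP = 112 / (37 + 0.5) = 112/37.5 ≈ 2.987.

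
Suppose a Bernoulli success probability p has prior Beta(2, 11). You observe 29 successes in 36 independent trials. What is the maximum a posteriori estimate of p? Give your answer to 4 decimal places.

p̂_MAP = 0.6383

Prior: Beta(2, 11).
Data: 29 successes in 36 trials. The binomial likelihood contributes p^29(1−p)^7, so the posterior is Beta(2+29, 11+7) = Beta(31, 18).
For Beta(a, b) with a, b > 1 the mode is (a−1)/(a+b−2) = 30/47 ≈ 0.6383.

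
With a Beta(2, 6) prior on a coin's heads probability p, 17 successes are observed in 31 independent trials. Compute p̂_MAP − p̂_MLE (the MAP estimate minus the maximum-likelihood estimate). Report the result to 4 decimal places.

Posterior is Beta(19, 20); MAP = (19−1)/(39−2) = 18/37 ≈ 0.48649.
MLE ignores the prior: p̂_MLE = k/n = 17/31 ≈ 0.54839.
Difference = 18/37 − 17/31 = -71/1147 ≈ -0.0619.

MAP − MLE = -0.0619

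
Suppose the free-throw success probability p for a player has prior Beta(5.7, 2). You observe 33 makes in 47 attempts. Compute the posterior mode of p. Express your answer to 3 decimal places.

p̂_MAP = 0.715

Prior: Beta(5.7, 2).
Data: 33 successes in 47 trials. The binomial likelihood contributes p^33(1−p)^14, so the posterior is Beta(5.7+33, 2+14) = Beta(38.7, 16).
For Beta(a, b) with a, b > 1 the mode is (a−1)/(a+b−2) = 37.7/52.7 ≈ 0.715.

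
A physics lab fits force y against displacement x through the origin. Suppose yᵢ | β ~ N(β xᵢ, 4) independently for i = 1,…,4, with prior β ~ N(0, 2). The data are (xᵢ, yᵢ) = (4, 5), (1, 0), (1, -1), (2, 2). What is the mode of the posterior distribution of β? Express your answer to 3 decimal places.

log p(β | y) = −Σ(yᵢ − βxᵢ)²/(2·4) − β²/(2·2) + const.
Setting the derivative to zero: Σxᵢ(yᵢ − βxᵢ)/4 − β/2 = 0, so β = Σxᵢyᵢ / (Σxᵢ² + σ²/τ²).
Σxᵢyᵢ = 4·5 + 1·0 + 1·(-1) + 2·2 = 23; Σxᵢ² = 22; σ²/τ² = 2.
β̂_MAP = 23 / (22 + 2) = 23/24 ≈ 0.958.

β̂_MAP = 0.958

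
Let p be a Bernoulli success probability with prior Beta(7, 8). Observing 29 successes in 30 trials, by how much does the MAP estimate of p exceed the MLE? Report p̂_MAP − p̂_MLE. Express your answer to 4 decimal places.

Posterior is Beta(36, 9); MAP = (36−1)/(45−2) = 35/43 ≈ 0.81395.
MLE ignores the prior: p̂_MLE = k/n = 29/30 ≈ 0.96667.
Difference = 35/43 − 29/30 = -197/1290 ≈ -0.1527.

MAP − MLE = -0.1527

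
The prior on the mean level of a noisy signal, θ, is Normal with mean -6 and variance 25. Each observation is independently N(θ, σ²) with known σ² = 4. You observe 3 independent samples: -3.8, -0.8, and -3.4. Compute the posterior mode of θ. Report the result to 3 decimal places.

n = 3; x̄ = ((-3.8) + (-0.8) + (-3.4))/3 = -8/3 = -8/3 ≈ -2.6667.
For a Normal prior and Normal likelihood with known variance, the posterior is Normal; its mode equals its mean, the precision-weighted average.
Prior precision 1/σ₀² = 1/25 = 0.04; data precision n/σ² = 3/4 = 0.75.
θ̂ = (0.04·(-6) + 0.75·(-8/3)) / (0.04 + 0.75) = (-2.24)/0.79 = -224/79 ≈ -2.835.

θ̂_MAP = -2.835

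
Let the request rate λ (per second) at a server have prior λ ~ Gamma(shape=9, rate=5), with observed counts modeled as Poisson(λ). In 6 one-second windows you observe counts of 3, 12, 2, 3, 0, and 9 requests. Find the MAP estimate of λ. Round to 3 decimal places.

Σxᵢ = 3+12+2+3+0+9 = 29, with n = 6.
Posterior ∝ λ^8e^(−5λ) · λ^29e^(−6λ) = λ^37e^(−11λ), i.e. Gamma(shape=38, rate=11).
The mode of a Gamma(a, b) with a ≥ 1 (shape–rate) is (a−1)/b = 37/11 ≈ 3.364.

λ̂_MAP = 3.364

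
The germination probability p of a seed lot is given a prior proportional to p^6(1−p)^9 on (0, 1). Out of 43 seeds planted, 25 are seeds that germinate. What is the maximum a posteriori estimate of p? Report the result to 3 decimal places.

The prior density ∝ p^6(1−p)^9 is the kernel of Beta(7, 10).
Data: 25 successes in 43 trials. The binomial likelihood contributes p^25(1−p)^18, so the posterior is Beta(7+25, 10+18) = Beta(32, 28).
For Beta(a, b) with a, b > 1 the mode is (a−1)/(a+b−2) = 31/58 ≈ 0.534.

p̂_MAP = 0.534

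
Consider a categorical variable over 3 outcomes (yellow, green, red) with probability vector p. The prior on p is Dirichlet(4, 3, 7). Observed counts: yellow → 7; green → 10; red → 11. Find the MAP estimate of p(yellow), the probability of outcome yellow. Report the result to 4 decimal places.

The posterior is Dirichlet(αᵢ + nᵢ) = Dirichlet(11, 13, 18).
For a Dirichlet(a₁,…,a_K) with all aᵢ > 1, the mode has j-th component (aⱼ − 1)/(Σaᵢ − K).
Here Σaᵢ = 42 and K = 3, so p(yellow) = (11 − 1)/(42 − 3) = 10/39 ≈ 0.2564.

MAP estimate of p(yellow) = 0.2564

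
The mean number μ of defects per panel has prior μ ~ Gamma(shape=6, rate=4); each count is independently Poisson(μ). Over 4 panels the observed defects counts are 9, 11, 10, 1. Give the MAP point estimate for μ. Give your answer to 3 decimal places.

μ̂_MAP = 4.500

Σxᵢ = 9+11+10+1 = 31, with n = 4.
Posterior ∝ μ^5e^(−4μ) · μ^31e^(−4μ) = μ^36e^(−8μ), i.e. Gamma(shape=37, rate=8).
The mode of a Gamma(a, b) with a ≥ 1 (shape–rate) is (a−1)/b = 36/8 ≈ 4.500.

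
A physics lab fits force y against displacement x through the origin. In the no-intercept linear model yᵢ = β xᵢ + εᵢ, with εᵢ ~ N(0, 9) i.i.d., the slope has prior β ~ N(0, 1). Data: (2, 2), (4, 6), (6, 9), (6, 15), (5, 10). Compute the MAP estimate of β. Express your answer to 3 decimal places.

β̂_MAP = 1.762

log p(β | y) = −Σ(yᵢ − βxᵢ)²/(2·9) − β²/(2·1) + const.
Setting the derivative to zero: Σxᵢ(yᵢ − βxᵢ)/9 − β/1 = 0, so β = Σxᵢyᵢ / (Σxᵢ² + σ²/τ²).
Σxᵢyᵢ = 2·2 + 4·6 + 6·9 + 6·15 + 5·10 = 222; Σxᵢ² = 117; σ²/τ² = 9.
β̂_MAP = 222 / (117 + 9) = 222/126 ≈ 1.762.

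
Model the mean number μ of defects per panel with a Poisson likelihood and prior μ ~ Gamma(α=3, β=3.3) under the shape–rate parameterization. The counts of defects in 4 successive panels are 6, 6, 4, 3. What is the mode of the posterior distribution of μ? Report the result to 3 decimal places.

μ̂_MAP = 2.877

Σxᵢ = 6+6+4+3 = 19, with n = 4.
Posterior ∝ μ^2e^(−3.3μ) · μ^19e^(−4μ) = μ^21e^(−7.3μ), i.e. Gamma(shape=22, rate=7.3).
The mode of a Gamma(a, b) with a ≥ 1 (shape–rate) is (a−1)/b = 21/7.3 ≈ 2.877.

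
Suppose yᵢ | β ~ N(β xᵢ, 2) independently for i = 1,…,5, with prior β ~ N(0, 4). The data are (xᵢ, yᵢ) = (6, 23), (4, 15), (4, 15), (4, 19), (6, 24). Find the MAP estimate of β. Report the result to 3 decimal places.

β̂_MAP = 3.967

log p(β | y) = −Σ(yᵢ − βxᵢ)²/(2·2) − β²/(2·4) + const.
Setting the derivative to zero: Σxᵢ(yᵢ − βxᵢ)/2 − β/4 = 0, so β = Σxᵢyᵢ / (Σxᵢ² + σ²/τ²).
Σxᵢyᵢ = 6·23 + 4·15 + 4·15 + 4·19 + 6·24 = 478; Σxᵢ² = 120; σ²/τ² = 0.5.
β̂_MAP = 478 / (120 + 0.5) = 478/120.5 ≈ 3.967.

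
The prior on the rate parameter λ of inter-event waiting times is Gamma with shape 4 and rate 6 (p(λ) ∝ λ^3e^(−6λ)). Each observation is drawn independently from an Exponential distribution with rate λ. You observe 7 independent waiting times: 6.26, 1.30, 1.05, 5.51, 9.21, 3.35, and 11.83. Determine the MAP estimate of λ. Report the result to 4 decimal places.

λ̂_MAP = 0.2247

The Exponential(rate=λ) likelihood is ∝ λ^n e^(−λΣtᵢ). Here n = 7 and Σtᵢ = 6.26 + 1.30 + 1.05 + 5.51 + 9.21 + 3.35 + 11.83 = 38.51.
Posterior ∝ λ^3e^(−6λ) · λ^7e^(−38.51λ) = λ^10e^(−44.51λ), i.e. Gamma(11, 44.51).
Mode = (a−1)/b = 10/44.51 ≈ 0.2247.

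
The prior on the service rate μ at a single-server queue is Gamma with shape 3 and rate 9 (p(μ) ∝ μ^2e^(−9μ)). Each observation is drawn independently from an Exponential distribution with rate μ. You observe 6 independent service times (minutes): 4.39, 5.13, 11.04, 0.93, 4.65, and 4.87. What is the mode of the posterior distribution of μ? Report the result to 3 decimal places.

μ̂_MAP = 0.200

The Exponential(rate=μ) likelihood is ∝ μ^n e^(−μΣtᵢ). Here n = 6 and Σtᵢ = 4.39 + 5.13 + 11.04 + 0.93 + 4.65 + 4.87 = 31.01.
Posterior ∝ μ^2e^(−9μ) · μ^6e^(−31.01μ) = μ^8e^(−40.01μ), i.e. Gamma(9, 40.01).
Mode = (a−1)/b = 8/40.01 ≈ 0.200.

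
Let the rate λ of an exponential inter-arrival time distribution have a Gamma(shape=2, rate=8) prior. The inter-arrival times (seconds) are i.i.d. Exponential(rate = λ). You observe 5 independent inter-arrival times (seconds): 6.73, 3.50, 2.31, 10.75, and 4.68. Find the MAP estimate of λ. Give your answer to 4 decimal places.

The Exponential(rate=λ) likelihood is ∝ λ^n e^(−λΣtᵢ). Here n = 5 and Σtᵢ = 6.73 + 3.50 + 2.31 + 10.75 + 4.68 = 27.97.
Posterior ∝ λe^(−8λ) · λ^5e^(−27.97λ) = λ^6e^(−35.97λ), i.e. Gamma(7, 35.97).
Mode = (a−1)/b = 6/35.97 ≈ 0.1668.

λ̂_MAP = 0.1668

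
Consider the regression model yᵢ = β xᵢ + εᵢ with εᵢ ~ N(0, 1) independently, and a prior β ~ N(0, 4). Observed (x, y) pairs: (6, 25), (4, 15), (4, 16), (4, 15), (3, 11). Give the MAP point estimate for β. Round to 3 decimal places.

log p(β | y) = −Σ(yᵢ − βxᵢ)²/(2·1) − β²/(2·4) + const.
Setting the derivative to zero: Σxᵢ(yᵢ − βxᵢ)/1 − β/4 = 0, so β = Σxᵢyᵢ / (Σxᵢ² + σ²/τ²).
Σxᵢyᵢ = 6·25 + 4·15 + 4·16 + 4·15 + 3·11 = 367; Σxᵢ² = 93; σ²/τ² = 0.25.
β̂_MAP = 367 / (93 + 0.25) = 367/93.25 ≈ 3.936.

β̂_MAP = 3.936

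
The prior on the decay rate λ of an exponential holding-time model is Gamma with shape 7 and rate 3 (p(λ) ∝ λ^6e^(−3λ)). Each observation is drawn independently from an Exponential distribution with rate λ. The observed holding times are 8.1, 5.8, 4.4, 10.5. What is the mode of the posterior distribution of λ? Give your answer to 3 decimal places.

The Exponential(rate=λ) likelihood is ∝ λ^n e^(−λΣtᵢ). Here n = 4 and Σtᵢ = 8.1 + 5.8 + 4.4 + 10.5 = 28.8.
Posterior ∝ λ^6e^(−3λ) · λ^4e^(−28.8λ) = λ^10e^(−31.8λ), i.e. Gamma(11, 31.8).
Mode = (a−1)/b = 10/31.8 ≈ 0.314.

λ̂_MAP = 0.314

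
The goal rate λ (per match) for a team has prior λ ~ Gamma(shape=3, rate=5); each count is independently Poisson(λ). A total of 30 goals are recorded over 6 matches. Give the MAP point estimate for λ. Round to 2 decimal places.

λ̂_MAP = 2.91

Σxᵢ = 30, n = 6.
Posterior ∝ λ^2e^(−5λ) · λ^30e^(−6λ) = λ^32e^(−11λ), i.e. Gamma(shape=33, rate=11).
The mode of a Gamma(a, b) with a ≥ 1 (shape–rate) is (a−1)/b = 32/11 ≈ 2.91.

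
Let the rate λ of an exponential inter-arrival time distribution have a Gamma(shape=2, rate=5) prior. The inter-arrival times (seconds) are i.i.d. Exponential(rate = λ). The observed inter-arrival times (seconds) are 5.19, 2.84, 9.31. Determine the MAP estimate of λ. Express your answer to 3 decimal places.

λ̂_MAP = 0.179

The Exponential(rate=λ) likelihood is ∝ λ^n e^(−λΣtᵢ). Here n = 3 and Σtᵢ = 5.19 + 2.84 + 9.31 = 17.34.
Posterior ∝ λe^(−5λ) · λ^3e^(−17.34λ) = λ^4e^(−22.34λ), i.e. Gamma(5, 22.34).
Mode = (a−1)/b = 4/22.34 ≈ 0.179.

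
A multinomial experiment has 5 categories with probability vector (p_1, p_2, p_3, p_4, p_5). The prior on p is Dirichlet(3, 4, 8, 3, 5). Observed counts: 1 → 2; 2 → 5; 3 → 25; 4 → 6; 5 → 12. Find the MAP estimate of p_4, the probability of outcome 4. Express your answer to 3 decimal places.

MAP estimate: 0.118

The posterior is Dirichlet(αᵢ + nᵢ) = Dirichlet(5, 9, 33, 9, 17).
For a Dirichlet(a₁,…,a_K) with all aᵢ > 1, the mode has j-th component (aⱼ − 1)/(Σaᵢ − K).
Here Σaᵢ = 73 and K = 5, so p_4 = (9 − 1)/(73 − 5) = 8/68 ≈ 0.118.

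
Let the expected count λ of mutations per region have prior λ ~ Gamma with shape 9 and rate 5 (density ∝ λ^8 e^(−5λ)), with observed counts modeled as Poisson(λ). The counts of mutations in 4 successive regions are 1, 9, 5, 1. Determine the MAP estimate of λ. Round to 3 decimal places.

Σxᵢ = 1+9+5+1 = 16, with n = 4.
Posterior ∝ λ^8e^(−5λ) · λ^16e^(−4λ) = λ^24e^(−9λ), i.e. Gamma(shape=25, rate=9).
The mode of a Gamma(a, b) with a ≥ 1 (shape–rate) is (a−1)/b = 24/9 ≈ 2.667.

λ̂_MAP = 2.667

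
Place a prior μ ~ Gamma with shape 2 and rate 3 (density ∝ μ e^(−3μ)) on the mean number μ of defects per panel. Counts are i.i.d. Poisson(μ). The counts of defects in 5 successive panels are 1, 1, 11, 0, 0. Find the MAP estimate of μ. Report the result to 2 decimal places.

Σxᵢ = 1+1+11+0+0 = 13, with n = 5.
Posterior ∝ μe^(−3μ) · μ^13e^(−5μ) = μ^14e^(−8μ), i.e. Gamma(shape=15, rate=8).
The mode of a Gamma(a, b) with a ≥ 1 (shape–rate) is (a−1)/b = 14/8 ≈ 1.75.

μ̂_MAP = 1.75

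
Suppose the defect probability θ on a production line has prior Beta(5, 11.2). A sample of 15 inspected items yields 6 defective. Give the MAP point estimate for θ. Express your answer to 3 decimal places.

Prior: Beta(5, 11.2).
Data: 6 successes in 15 trials. The binomial likelihood contributes θ^6(1−θ)^9, so the posterior is Beta(5+6, 11.2+9) = Beta(11, 20.2).
For Beta(a, b) with a, b > 1 the mode is (a−1)/(a+b−2) = 10/29.2 ≈ 0.342.

θ̂_MAP = 0.342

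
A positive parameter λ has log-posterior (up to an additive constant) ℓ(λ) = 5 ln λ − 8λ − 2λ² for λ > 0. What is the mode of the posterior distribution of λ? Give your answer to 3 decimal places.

ℓ'(λ) = 5/λ − 8 − 4λ. Setting this to zero and multiplying by λ: 4λ² + 8λ − 5 = 0.
λ = (−8 + √(8² + 4·4·5)) / (2·4) = (−8 + √144) / 8 = (−8 + 12)/8 = 1/2.
ℓ''(λ) = −5/λ² − 4 < 0, confirming a maximum.

λ̂_MAP = 0.500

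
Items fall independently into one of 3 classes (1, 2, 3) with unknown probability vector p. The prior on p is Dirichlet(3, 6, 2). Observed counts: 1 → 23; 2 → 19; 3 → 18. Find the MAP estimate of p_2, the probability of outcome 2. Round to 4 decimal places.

The posterior is Dirichlet(αᵢ + nᵢ) = Dirichlet(26, 25, 20).
For a Dirichlet(a₁,…,a_K) with all aᵢ > 1, the mode has j-th component (aⱼ − 1)/(Σaᵢ − K).
Here Σaᵢ = 71 and K = 3, so p_2 = (25 − 1)/(71 − 3) = 24/68 ≈ 0.3529.

MAP estimate: 0.3529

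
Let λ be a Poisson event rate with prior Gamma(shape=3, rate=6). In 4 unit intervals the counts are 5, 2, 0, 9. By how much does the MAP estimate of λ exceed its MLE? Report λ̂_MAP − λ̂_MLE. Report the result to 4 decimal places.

MAP − MLE = -2.2000

Σxᵢ = 16. Posterior is Gamma(19, 10); MAP = (19−1)/10 = 18/10 ≈ 1.80000.
MLE = x̄ = 16/4 ≈ 4.00000.
Difference = 18/10 − 16/4 = -11/5 ≈ -2.2000.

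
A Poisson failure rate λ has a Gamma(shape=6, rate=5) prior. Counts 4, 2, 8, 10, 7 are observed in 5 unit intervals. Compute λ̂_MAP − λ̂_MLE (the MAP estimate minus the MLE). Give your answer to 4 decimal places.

Σxᵢ = 31. Posterior is Gamma(37, 10); MAP = (37−1)/10 = 36/10 ≈ 3.60000.
MLE = x̄ = 31/5 ≈ 6.20000.
Difference = 36/10 − 31/5 = -13/5 ≈ -2.6000.

MAP − MLE = -2.6000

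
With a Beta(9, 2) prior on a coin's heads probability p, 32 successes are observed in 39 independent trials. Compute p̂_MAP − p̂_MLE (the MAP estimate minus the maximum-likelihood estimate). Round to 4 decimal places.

MAP − MLE = 0.0128

Posterior is Beta(41, 9); MAP = (41−1)/(50−2) = 40/48 ≈ 0.83333.
MLE ignores the prior: p̂_MLE = k/n = 32/39 ≈ 0.82051.
Difference = 40/48 − 32/39 = 1/78 ≈ 0.0128.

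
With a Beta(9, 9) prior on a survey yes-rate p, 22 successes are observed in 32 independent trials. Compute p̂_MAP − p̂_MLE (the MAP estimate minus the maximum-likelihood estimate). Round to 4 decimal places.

Posterior is Beta(31, 19); MAP = (31−1)/(50−2) = 30/48 ≈ 0.62500.
MLE ignores the prior: p̂_MLE = k/n = 22/32 ≈ 0.68750.
Difference = 30/48 − 22/32 = -1/16 ≈ -0.0625.

MAP − MLE = -0.0625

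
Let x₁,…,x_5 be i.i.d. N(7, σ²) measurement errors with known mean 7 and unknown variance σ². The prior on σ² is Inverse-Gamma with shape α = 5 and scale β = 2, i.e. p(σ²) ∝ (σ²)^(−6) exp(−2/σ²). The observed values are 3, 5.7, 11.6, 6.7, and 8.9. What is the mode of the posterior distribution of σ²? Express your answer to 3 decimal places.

σ̂²_MAP = 2.738

Sum of squared deviations about the known mean: SS = (3−7)² + (5.7−7)² + (11.6−7)² + (6.7−7)² + (8.9−7)² = 42.55.
The Normal likelihood contributes (σ²)^(−n/2) exp(−SS/(2σ²)), so the posterior is Inverse-Gamma(α + n/2, β + SS/2) = Inverse-Gamma(7.5, 23.275).
The mode of Inverse-Gamma(a, b) is b/(a+1) = 23.275/8.5 ≈ 2.738.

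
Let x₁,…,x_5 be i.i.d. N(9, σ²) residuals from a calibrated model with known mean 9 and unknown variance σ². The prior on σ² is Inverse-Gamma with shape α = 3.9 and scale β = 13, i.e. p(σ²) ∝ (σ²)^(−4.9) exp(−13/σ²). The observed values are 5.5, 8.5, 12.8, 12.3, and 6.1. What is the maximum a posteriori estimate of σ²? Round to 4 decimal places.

σ̂²_MAP = 4.8811

Sum of squared deviations about the known mean: SS = (5.5−9)² + (8.5−9)² + (12.8−9)² + (12.3−9)² + (6.1−9)² = 46.24.
The Normal likelihood contributes (σ²)^(−n/2) exp(−SS/(2σ²)), so the posterior is Inverse-Gamma(α + n/2, β + SS/2) = Inverse-Gamma(6.4, 36.12).
The mode of Inverse-Gamma(a, b) is b/(a+1) = 36.12/7.4 ≈ 4.8811.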